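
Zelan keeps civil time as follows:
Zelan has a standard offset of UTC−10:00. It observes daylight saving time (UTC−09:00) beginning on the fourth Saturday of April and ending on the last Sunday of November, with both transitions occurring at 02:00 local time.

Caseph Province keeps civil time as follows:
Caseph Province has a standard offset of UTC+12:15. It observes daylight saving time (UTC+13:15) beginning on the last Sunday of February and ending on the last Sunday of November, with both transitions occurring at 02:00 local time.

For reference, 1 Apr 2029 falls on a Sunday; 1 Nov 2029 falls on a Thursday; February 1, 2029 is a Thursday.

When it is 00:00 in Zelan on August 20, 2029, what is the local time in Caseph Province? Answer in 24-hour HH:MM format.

22:15

1 April 2029 is a Sunday, so the first Saturday is April 7 and the fourth is April 28.
1 November 2029 is a Thursday, so Sundays fall on 4, 11, 18, 25; the last is November 25.
August 20, 2029 falls between 28 April and 25 November, so daylight saving is in effect and Zelan is at UTC−09:00.
00:00 Zelan + 9h = 09:00 UTC.
1 February 2029 is a Thursday, so Sundays fall on 4, 11, 18, 25; the last is February 25.
1 November 2029 is a Thursday, so Sundays fall on 4, 11, 18, 25; the last is November 25.
At the standard offset (UTC+12:15), 09:00 UTC + 12h15m = 21:15 Caseph Province standard time.
Daylight saving runs 25 February – 25 November; the standard-time date in Caseph Province, August 20, 2029, is inside that window, so Caseph Province is at UTC+13:15.
09:00 UTC + 13h15m = 22:15 Caseph Province.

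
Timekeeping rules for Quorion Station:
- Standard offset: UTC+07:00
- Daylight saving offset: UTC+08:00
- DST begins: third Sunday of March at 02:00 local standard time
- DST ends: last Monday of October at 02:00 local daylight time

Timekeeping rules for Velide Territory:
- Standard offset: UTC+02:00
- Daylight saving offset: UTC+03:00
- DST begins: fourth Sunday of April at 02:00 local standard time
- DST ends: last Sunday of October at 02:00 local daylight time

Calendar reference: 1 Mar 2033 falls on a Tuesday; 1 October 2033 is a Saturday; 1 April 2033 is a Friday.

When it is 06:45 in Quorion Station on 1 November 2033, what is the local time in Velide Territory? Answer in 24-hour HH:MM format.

1 March 2033 is a Tuesday, so the first Sunday is March 6 and the third is March 20.
1 October 2033 is a Saturday, so Mondays fall on 3, 10, 17, 24, 31; the last is October 31.
1 November 2033 does not fall between 20 March and 31 October, so daylight saving is not in effect and Quorion Station is at UTC+07:00.
06:45 Quorion Station − 7h = 23:45 UTC (rolling into the previous day, 31 October 2033).
1 April 2033 is a Friday, so the first Sunday is April 3 and the fourth is April 24.
1 October 2033 is a Saturday, so Sundays fall on 2, 9, 16, 23, 30; the last is October 30.
At the standard offset (UTC+02:00), 23:45 UTC + 2h = 01:45 Velide Territory standard time (rolling into the next day, 1 November 2033).
The standard-time date in Velide Territory, 1 November 2033, is outside the daylight-saving period (24 April – 30 October), so Velide Territory is on standard time, UTC+02:00.
23:45 UTC + 2h = 01:45 Velide Territory (rolling into the next day, 1 November 2033).

01:45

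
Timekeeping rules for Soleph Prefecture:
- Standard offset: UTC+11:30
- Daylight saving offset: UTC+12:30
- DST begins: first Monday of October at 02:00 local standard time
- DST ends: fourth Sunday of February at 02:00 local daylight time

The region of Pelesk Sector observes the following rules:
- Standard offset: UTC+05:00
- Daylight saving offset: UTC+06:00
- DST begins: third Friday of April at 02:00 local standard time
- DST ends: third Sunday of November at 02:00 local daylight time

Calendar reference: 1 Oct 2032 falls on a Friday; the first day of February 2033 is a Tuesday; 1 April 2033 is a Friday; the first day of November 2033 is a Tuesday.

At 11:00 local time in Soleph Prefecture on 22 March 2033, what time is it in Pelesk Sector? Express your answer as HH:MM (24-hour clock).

1 October 2032 is a Friday, so the first Monday is October 4.
1 February 2033 is a Tuesday, so the first Sunday is February 6 and the fourth is February 27.
Daylight saving runs 4 October 2032 – 27 February 2033; 22 March 2033 is outside that window, so Soleph Prefecture is on standard time at UTC+11:30.
11:00 Soleph Prefecture − 11h30m = 23:30 UTC (rolling into the previous day, 21 March 2033).
1 April 2033 is a Friday, so the first Friday is April 1 and the third is April 15.
1 November 2033 is a Tuesday, so the first Sunday is November 6 and the third is November 20.
At the standard offset (UTC+05:00), 23:30 UTC + 5h = 04:30 Pelesk Sector standard time (rolling into the next day, 22 March 2033).
Daylight saving runs 15 April – 20 November; the standard-time date in Pelesk Sector, 22 March 2033, is outside that window, so Pelesk Sector is on standard time at UTC+05:00.
23:30 UTC + 5h = 04:30 Pelesk Sector (rolling into the next day, 22 March 2033).

04:30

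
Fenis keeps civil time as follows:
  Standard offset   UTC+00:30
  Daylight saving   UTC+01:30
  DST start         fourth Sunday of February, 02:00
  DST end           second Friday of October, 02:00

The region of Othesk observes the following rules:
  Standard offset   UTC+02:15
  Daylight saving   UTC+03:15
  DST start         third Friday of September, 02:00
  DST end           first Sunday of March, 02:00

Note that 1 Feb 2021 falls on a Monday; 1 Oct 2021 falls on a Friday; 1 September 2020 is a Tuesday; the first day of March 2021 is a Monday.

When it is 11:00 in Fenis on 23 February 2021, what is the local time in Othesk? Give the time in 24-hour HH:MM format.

13:45

1 February 2021 is a Monday, so the first Sunday is February 7 and the fourth is February 28.
1 October 2021 is a Friday, so the first Friday is October 1 and the second is October 8.
Daylight saving runs 28 February – 8 October; 23 February 2021 is outside that window, so Fenis is on standard time at UTC+00:30.
11:00 Fenis − 0h30m = 10:30 UTC.
1 September 2020 is a Tuesday, so the first Friday is September 4 and the third is September 18.
1 March 2021 is a Monday, so the first Sunday is March 7.
At the standard offset (UTC+02:15), 10:30 UTC + 2h15m = 12:45 Othesk standard time.
The standard-time date in Othesk, 23 February 2021, lies within the daylight-saving period (18 September 2020 – 7 March 2021), so Othesk is on daylight time, UTC+03:15.
10:30 UTC + 3h15m = 13:45 Othesk.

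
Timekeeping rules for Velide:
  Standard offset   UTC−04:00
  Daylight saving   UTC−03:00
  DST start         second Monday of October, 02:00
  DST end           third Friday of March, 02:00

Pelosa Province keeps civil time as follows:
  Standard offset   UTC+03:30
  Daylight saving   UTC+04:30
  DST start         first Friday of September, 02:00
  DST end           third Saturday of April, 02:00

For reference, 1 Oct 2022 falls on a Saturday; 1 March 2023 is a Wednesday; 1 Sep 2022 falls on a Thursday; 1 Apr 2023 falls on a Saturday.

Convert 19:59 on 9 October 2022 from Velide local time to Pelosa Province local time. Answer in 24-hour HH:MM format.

04:29

1 October 2022 is a Saturday, so the first Monday is October 3 and the second is October 10.
1 March 2023 is a Wednesday, so the first Friday is March 3 and the third is March 17.
Daylight saving runs 10 October 2022 – 17 March 2023; 9 October 2022 is outside that window, so Velide is on standard time at UTC−04:00.
19:59 Velide + 4h = 23:59 UTC.
1 September 2022 is a Thursday, so the first Friday is September 2.
1 April 2023 is a Saturday, so the first Saturday is April 1 and the third is April 15.
At the standard offset (UTC+03:30), 23:59 UTC + 3h30m = 03:29 Pelosa Province standard time (rolling into the next day, 10 October 2022).
Daylight saving runs 2 September 2022 – 15 April 2023; the standard-time date in Pelosa Province, 10 October 2022, is inside that window, so Pelosa Province is at UTC+04:30.
23:59 UTC + 4h30m = 04:29 Pelosa Province (rolling into the next day, 10 October 2022).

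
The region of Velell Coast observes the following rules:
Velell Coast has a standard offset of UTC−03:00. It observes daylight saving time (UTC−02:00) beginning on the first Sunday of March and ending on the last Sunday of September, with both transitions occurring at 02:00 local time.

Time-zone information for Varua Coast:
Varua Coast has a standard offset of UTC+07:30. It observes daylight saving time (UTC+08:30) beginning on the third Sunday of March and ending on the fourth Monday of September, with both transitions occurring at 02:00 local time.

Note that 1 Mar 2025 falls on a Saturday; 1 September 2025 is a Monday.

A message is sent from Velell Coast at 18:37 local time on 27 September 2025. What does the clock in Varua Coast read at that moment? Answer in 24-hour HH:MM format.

1 March 2025 is a Saturday, so the first Sunday is March 2.
1 September 2025 is a Monday, so Sundays fall on 7, 14, 21, 28; the last is September 28.
27 September 2025 lies within the daylight-saving period (2 March – 28 September), so Velell Coast is on daylight time, UTC−02:00.
18:37 Velell Coast + 2h = 20:37 UTC.
1 March 2025 is a Saturday, so the first Sunday is March 2 and the third is March 16.
1 September 2025 is a Monday, so the first Monday is September 1 and the fourth is September 22.
At the standard offset (UTC+07:30), 20:37 UTC + 7h30m = 04:07 Varua Coast standard time (rolling into the next day, 28 September 2025).
Daylight saving runs 16 March – 22 September; the standard-time date in Varua Coast, 28 September 2025, is outside that window, so Varua Coast is on standard time at UTC+07:30.
20:37 UTC + 7h30m = 04:07 Varua Coast (rolling into the next day, 28 September 2025).

04:07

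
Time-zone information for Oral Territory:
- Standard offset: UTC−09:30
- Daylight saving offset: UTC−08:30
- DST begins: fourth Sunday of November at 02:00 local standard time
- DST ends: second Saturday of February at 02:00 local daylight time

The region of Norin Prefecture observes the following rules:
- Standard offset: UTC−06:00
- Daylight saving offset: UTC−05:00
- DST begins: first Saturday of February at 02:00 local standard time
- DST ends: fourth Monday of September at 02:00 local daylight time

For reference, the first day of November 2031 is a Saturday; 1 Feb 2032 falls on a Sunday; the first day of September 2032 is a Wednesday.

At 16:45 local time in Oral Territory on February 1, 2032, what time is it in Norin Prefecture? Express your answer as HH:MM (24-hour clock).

19:15

1 November 2031 is a Saturday, so the first Sunday is November 2 and the fourth is November 23.
1 February 2032 is a Sunday, so the first Saturday is February 7 and the second is February 14.
February 1, 2032 lies within the daylight-saving period (23 November 2031 – 14 February 2032), so Oral Territory is on daylight time, UTC−08:30.
16:45 Oral Territory + 8h30m = 01:15 UTC (rolling into the next day, 2 February 2032).
1 February 2032 is a Sunday, so the first Saturday is February 7.
1 September 2032 is a Wednesday, so the first Monday is September 6 and the fourth is September 27.
At the standard offset (UTC−06:00), 01:15 UTC − 6h = 19:15 Norin Prefecture standard time (rolling into the previous day, 1 February 2032).
The standard-time date in Norin Prefecture, February 1, 2032, does not fall between 7 February and 27 September, so daylight saving is not in effect and Norin Prefecture is at UTC−06:00.
01:15 UTC − 6h = 19:15 Norin Prefecture (rolling into the previous day, 1 February 2032).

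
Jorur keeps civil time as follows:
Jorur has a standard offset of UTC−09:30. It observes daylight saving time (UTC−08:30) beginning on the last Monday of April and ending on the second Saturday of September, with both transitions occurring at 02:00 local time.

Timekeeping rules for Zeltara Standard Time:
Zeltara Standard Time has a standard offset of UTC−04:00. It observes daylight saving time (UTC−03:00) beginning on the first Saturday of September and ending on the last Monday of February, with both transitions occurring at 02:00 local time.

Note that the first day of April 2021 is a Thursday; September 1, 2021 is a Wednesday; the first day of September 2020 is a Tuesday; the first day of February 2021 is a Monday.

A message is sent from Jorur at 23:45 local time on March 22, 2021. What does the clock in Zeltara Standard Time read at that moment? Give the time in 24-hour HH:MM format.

05:15

1 April 2021 is a Thursday, so Mondays fall on 5, 12, 19, 26; the last is April 26.
1 September 2021 is a Wednesday, so the first Saturday is September 4 and the second is September 11.
Daylight saving runs 26 April – 11 September; March 22, 2021 is outside that window, so Jorur is on standard time at UTC−09:30.
23:45 Jorur + 9h30m = 09:15 UTC (rolling into the next day, 23 March 2021).
1 September 2020 is a Tuesday, so the first Saturday is September 5.
1 February 2021 is a Monday, so Mondays fall on 1, 8, 15, 22; the last is February 22.
At the standard offset (UTC−04:00), 09:15 UTC − 4h = 05:15 Zeltara Standard Time standard time.
Daylight saving runs 5 September 2020 – 22 February 2021; the standard-time date in Zeltara Standard Time, March 23, 2021, is outside that window, so Zeltara Standard Time is on standard time at UTC−04:00.
09:15 UTC − 4h = 05:15 Zeltara Standard Time.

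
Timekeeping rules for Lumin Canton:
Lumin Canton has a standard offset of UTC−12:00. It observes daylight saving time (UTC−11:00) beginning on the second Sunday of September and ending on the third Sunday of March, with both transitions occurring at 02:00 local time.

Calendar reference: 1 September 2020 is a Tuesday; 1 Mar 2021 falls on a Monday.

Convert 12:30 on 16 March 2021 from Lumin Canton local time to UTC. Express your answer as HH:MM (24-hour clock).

23:30

1 September 2020 is a Tuesday, so the first Sunday is September 6 and the second is September 13.
1 March 2021 is a Monday, so the first Sunday is March 7 and the third is March 21.
16 March 2021 lies within the daylight-saving period (13 September 2020 – 21 March 2021), so Lumin Canton is on daylight time, UTC−11:00.
12:30 local + 11h = 23:30 UTC.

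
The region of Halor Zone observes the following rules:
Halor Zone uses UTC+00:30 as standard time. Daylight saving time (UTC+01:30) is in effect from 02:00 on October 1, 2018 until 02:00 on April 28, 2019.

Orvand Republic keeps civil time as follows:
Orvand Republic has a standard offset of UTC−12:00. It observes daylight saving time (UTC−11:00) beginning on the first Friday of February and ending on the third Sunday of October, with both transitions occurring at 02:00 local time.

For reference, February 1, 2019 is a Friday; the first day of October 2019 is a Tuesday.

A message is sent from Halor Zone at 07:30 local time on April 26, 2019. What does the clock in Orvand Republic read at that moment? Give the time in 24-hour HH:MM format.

19:00

April 26, 2019 falls between 1 October 2018 and 28 April 2019, so daylight saving is in effect and Halor Zone is at UTC+01:30.
07:30 Halor Zone − 1h30m = 06:00 UTC.
1 February 2019 is a Friday, so the first Friday is February 1.
1 October 2019 is a Tuesday, so the first Sunday is October 6 and the third is October 20.
At the standard offset (UTC−12:00), 06:00 UTC − 12h = 18:00 Orvand Republic standard time (rolling into the previous day, 25 April 2019).
Daylight saving runs 1 February – 20 October; the standard-time date in Orvand Republic, April 25, 2019, is inside that window, so Orvand Republic is at UTC−11:00.
06:00 UTC − 11h = 19:00 Orvand Republic (rolling into the previous day, 25 April 2019).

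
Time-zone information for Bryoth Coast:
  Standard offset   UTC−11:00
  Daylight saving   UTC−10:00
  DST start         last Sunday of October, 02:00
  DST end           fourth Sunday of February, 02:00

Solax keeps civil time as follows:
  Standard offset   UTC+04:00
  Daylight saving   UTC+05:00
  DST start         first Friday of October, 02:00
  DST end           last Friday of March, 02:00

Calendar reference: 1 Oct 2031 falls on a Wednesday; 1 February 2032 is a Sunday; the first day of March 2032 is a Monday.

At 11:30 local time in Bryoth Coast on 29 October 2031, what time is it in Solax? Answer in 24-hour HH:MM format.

1 October 2031 is a Wednesday, so Sundays fall on 5, 12, 19, 26; the last is October 26.
1 February 2032 is a Sunday, so the first Sunday is February 1 and the fourth is February 22.
29 October 2031 falls between 26 October 2031 and 22 February 2032, so daylight saving is in effect and Bryoth Coast is at UTC−10:00.
11:30 Bryoth Coast + 10h = 21:30 UTC.
1 October 2031 is a Wednesday, so the first Friday is October 3.
1 March 2032 is a Monday, so Fridays fall on 5, 12, 19, 26; the last is March 26.
At the standard offset (UTC+04:00), 21:30 UTC + 4h = 01:30 Solax standard time (rolling into the next day, 30 October 2031).
Daylight saving runs 3 October 2031 – 26 March 2032; the standard-time date in Solax, 30 October 2031, is inside that window, so Solax is at UTC+05:00.
21:30 UTC + 5h = 02:30 Solax (rolling into the next day, 30 October 2031).

02:30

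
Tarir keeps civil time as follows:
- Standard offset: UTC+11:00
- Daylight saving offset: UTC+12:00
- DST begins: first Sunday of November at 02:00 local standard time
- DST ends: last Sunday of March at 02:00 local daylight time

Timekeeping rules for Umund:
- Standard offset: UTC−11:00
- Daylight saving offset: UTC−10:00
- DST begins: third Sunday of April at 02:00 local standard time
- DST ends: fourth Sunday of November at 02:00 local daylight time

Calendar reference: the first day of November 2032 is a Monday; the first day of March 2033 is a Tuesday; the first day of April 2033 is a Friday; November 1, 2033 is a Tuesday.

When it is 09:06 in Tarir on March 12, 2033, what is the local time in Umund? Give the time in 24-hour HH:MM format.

1 November 2032 is a Monday, so the first Sunday is November 7.
1 March 2033 is a Tuesday, so Sundays fall on 6, 13, 20, 27; the last is March 27.
Daylight saving runs 7 November 2032 – 27 March 2033; March 12, 2033 is inside that window, so Tarir is at UTC+12:00.
09:06 Tarir − 12h = 21:06 UTC (rolling into the previous day, 11 March 2033).
1 April 2033 is a Friday, so the first Sunday is April 3 and the third is April 17.
1 November 2033 is a Tuesday, so the first Sunday is November 6 and the fourth is November 27.
At the standard offset (UTC−11:00), 21:06 UTC − 11h = 10:06 Umund standard time.
Daylight saving runs 17 April – 27 November; the standard-time date in Umund, March 11, 2033, is outside that window, so Umund is on standard time at UTC−11:00.
21:06 UTC − 11h = 10:06 Umund.

10:06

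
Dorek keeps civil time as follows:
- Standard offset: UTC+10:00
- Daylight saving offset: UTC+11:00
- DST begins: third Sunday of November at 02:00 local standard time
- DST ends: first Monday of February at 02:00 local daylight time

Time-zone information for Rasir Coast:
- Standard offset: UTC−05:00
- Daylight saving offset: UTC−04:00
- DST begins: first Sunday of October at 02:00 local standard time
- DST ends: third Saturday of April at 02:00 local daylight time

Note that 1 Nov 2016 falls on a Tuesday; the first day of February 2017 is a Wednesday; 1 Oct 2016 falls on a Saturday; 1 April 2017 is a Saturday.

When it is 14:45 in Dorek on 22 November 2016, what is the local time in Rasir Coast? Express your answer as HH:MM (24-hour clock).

23:45

1 November 2016 is a Tuesday, so the first Sunday is November 6 and the third is November 20.
1 February 2017 is a Wednesday, so the first Monday is February 6.
22 November 2016 falls between 20 November 2016 and 6 February 2017, so daylight saving is in effect and Dorek is at UTC+11:00.
14:45 Dorek − 11h = 03:45 UTC.
1 October 2016 is a Saturday, so the first Sunday is October 2.
1 April 2017 is a Saturday, so the first Saturday is April 1 and the third is April 15.
At the standard offset (UTC−05:00), 03:45 UTC − 5h = 22:45 Rasir Coast standard time (rolling into the previous day, 21 November 2016).
Daylight saving runs 2 October 2016 – 15 April 2017; the standard-time date in Rasir Coast, 21 November 2016, is inside that window, so Rasir Coast is at UTC−04:00.
03:45 UTC − 4h = 23:45 Rasir Coast (rolling into the previous day, 21 November 2016).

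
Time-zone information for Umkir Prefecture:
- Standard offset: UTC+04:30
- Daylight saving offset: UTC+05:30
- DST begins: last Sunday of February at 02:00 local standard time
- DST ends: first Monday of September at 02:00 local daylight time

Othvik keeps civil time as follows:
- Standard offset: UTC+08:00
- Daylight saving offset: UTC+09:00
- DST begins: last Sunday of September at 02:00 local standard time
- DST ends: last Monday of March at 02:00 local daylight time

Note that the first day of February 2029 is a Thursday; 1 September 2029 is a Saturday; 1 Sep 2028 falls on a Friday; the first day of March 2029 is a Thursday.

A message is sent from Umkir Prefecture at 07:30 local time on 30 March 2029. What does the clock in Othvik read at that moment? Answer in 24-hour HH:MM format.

10:00

1 February 2029 is a Thursday, so Sundays fall on 4, 11, 18, 25; the last is February 25.
1 September 2029 is a Saturday, so the first Monday is September 3.
30 March 2029 lies within the daylight-saving period (25 February – 3 September), so Umkir Prefecture is on daylight time, UTC+05:30.
07:30 Umkir Prefecture − 5h30m = 02:00 UTC.
1 September 2028 is a Friday, so Sundays fall on 3, 10, 17, 24; the last is September 24.
1 March 2029 is a Thursday, so Mondays fall on 5, 12, 19, 26; the last is March 26.
At the standard offset (UTC+08:00), 02:00 UTC + 8h = 10:00 Othvik standard time.
The standard-time date in Othvik, 30 March 2029, is outside the daylight-saving period (24 September 2028 – 26 March 2029), so Othvik is on standard time, UTC+08:00.
02:00 UTC + 8h = 10:00 Othvik.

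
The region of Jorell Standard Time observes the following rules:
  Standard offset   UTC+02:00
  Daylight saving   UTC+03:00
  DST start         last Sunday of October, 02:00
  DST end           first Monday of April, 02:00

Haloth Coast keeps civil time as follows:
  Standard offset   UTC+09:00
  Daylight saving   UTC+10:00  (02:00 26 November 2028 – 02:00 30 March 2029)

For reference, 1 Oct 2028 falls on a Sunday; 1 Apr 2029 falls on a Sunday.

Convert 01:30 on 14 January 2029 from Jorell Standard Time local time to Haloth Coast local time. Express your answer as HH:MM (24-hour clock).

08:30

1 October 2028 is a Sunday, so Sundays fall on 1, 8, 15, 22, 29; the last is October 29.
1 April 2029 is a Sunday, so the first Monday is April 2.
14 January 2029 lies within the daylight-saving period (29 October 2028 – 2 April 2029), so Jorell Standard Time is on daylight time, UTC+03:00.
01:30 Jorell Standard Time − 3h = 22:30 UTC (rolling into the previous day, 13 January 2029).
At the standard offset (UTC+09:00), 22:30 UTC + 9h = 07:30 Haloth Coast standard time (rolling into the next day, 14 January 2029).
The standard-time date in Haloth Coast, 14 January 2029, lies within the daylight-saving period (26 November 2028 – 30 March 2029), so Haloth Coast is on daylight time, UTC+10:00.
22:30 UTC + 10h = 08:30 Haloth Coast (rolling into the next day, 14 January 2029).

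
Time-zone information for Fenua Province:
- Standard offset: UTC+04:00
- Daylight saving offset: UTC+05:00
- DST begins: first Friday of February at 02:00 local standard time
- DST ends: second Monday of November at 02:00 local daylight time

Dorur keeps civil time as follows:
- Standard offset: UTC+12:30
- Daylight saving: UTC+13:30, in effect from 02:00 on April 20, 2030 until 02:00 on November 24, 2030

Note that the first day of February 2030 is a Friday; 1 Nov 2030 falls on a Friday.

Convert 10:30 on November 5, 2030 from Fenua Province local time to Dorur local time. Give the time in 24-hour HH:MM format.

19:00

1 February 2030 is a Friday, so the first Friday is February 1.
1 November 2030 is a Friday, so the first Monday is November 4 and the second is November 11.
November 5, 2030 falls between 1 February and 11 November, so daylight saving is in effect and Fenua Province is at UTC+05:00.
10:30 Fenua Province − 5h = 05:30 UTC.
At the standard offset (UTC+12:30), 05:30 UTC + 12h30m = 18:00 Dorur standard time.
The standard-time date in Dorur, November 5, 2030, falls between 20 April and 24 November, so daylight saving is in effect and Dorur is at UTC+13:30.
05:30 UTC + 13h30m = 19:00 Dorur.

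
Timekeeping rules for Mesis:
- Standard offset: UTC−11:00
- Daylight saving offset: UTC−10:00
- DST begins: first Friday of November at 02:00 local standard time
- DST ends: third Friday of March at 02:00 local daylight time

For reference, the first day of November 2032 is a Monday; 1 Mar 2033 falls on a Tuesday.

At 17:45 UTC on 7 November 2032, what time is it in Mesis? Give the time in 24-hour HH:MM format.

1 November 2032 is a Monday, so the first Friday is November 5.
1 March 2033 is a Tuesday, so the first Friday is March 4 and the third is March 18.
At the standard offset (UTC−11:00), 17:45 UTC − 11h = 06:45 Mesis standard time.
Daylight saving runs 5 November 2032 – 18 March 2033; the standard-time date in Mesis, 7 November 2032, is inside that window, so Mesis is at UTC−10:00.
17:45 UTC − 10h = 07:45 local.

07:45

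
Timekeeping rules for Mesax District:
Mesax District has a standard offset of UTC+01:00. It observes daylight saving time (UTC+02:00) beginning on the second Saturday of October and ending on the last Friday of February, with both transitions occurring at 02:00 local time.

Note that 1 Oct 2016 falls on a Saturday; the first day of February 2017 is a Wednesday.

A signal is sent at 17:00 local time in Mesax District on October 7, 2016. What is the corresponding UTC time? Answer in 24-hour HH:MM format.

16:00

1 October 2016 is a Saturday, so the first Saturday is October 1 and the second is October 8.
1 February 2017 is a Wednesday, so Fridays fall on 3, 10, 17, 24; the last is February 24.
October 7, 2016 does not fall between 8 October 2016 and 24 February 2017, so daylight saving is not in effect and Mesax District is at UTC+01:00.
17:00 local − 1h = 16:00 UTC.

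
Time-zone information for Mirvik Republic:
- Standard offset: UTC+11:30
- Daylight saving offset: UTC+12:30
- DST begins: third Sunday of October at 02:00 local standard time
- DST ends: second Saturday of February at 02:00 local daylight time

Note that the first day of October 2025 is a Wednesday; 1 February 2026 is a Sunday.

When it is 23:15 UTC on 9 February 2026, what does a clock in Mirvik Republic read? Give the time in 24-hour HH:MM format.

1 October 2025 is a Wednesday, so the first Sunday is October 5 and the third is October 19.
1 February 2026 is a Sunday, so the first Saturday is February 7 and the second is February 14.
At the standard offset (UTC+11:30), 23:15 UTC + 11h30m = 10:45 Mirvik Republic standard time (rolling into the next day, 10 February 2026).
Daylight saving runs 19 October 2025 – 14 February 2026; the standard-time date in Mirvik Republic, 10 February 2026, is inside that window, so Mirvik Republic is at UTC+12:30.
23:15 UTC + 12h30m = 11:45 local (rolling into the next day, 10 February 2026).

11:45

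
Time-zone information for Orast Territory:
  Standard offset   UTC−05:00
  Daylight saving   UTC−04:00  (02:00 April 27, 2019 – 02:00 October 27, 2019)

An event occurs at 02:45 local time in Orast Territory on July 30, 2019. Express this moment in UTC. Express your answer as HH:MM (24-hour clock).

06:45

Daylight saving runs 27 April – 27 October; July 30, 2019 is inside that window, so Orast Territory is at UTC−04:00.
02:45 local + 4h = 06:45 UTC.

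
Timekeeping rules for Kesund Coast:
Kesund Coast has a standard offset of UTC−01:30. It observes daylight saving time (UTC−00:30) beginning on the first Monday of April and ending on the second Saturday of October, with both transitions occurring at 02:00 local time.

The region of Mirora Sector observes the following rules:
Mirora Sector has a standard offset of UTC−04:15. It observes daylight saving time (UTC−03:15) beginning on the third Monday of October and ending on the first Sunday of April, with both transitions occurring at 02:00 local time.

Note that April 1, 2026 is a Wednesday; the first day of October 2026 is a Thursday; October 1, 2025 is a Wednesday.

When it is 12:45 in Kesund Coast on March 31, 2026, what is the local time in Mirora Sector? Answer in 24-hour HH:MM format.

11:00

1 April 2026 is a Wednesday, so the first Monday is April 6.
1 October 2026 is a Thursday, so the first Saturday is October 3 and the second is October 10.
March 31, 2026 does not fall between 6 April and 10 October, so daylight saving is not in effect and Kesund Coast is at UTC−01:30.
12:45 Kesund Coast + 1h30m = 14:15 UTC.
1 October 2025 is a Wednesday, so the first Monday is October 6 and the third is October 20.
1 April 2026 is a Wednesday, so the first Sunday is April 5.
At the standard offset (UTC−04:15), 14:15 UTC − 4h15m = 10:00 Mirora Sector standard time.
The standard-time date in Mirora Sector, March 31, 2026, falls between 20 October 2025 and 5 April 2026, so daylight saving is in effect and Mirora Sector is at UTC−03:15.
14:15 UTC − 3h15m = 11:00 Mirora Sector.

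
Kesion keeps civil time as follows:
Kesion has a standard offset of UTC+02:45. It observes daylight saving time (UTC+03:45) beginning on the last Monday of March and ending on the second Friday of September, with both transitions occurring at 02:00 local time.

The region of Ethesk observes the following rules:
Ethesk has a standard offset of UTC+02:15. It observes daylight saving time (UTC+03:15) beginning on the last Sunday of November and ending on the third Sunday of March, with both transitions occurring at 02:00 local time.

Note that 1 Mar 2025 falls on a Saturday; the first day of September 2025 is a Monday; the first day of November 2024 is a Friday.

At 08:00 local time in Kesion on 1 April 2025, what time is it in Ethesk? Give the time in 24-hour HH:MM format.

06:30

1 March 2025 is a Saturday, so Mondays fall on 3, 10, 17, 24, 31; the last is March 31.
1 September 2025 is a Monday, so the first Friday is September 5 and the second is September 12.
1 April 2025 lies within the daylight-saving period (31 March – 12 September), so Kesion is on daylight time, UTC+03:45.
08:00 Kesion − 3h45m = 04:15 UTC.
1 November 2024 is a Friday, so Sundays fall on 3, 10, 17, 24; the last is November 24.
1 March 2025 is a Saturday, so the first Sunday is March 2 and the third is March 16.
At the standard offset (UTC+02:15), 04:15 UTC + 2h15m = 06:30 Ethesk standard time.
The standard-time date in Ethesk, 1 April 2025, is outside the daylight-saving period (24 November 2024 – 16 March 2025), so Ethesk is on standard time, UTC+02:15.
04:15 UTC + 2h15m = 06:30 Ethesk.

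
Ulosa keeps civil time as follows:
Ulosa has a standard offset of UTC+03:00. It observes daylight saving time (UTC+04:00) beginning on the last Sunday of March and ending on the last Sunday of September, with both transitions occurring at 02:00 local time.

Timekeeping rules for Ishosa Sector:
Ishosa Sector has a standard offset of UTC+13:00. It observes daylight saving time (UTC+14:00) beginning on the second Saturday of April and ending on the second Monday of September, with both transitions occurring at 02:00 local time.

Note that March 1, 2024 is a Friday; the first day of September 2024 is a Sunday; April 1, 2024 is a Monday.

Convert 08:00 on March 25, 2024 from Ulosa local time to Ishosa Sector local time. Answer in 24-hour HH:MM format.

1 March 2024 is a Friday, so Sundays fall on 3, 10, 17, 24, 31; the last is March 31.
1 September 2024 is a Sunday, so Sundays fall on 1, 8, 15, 22, 29; the last is September 29.
Daylight saving runs 31 March – 29 September; March 25, 2024 is outside that window, so Ulosa is on standard time at UTC+03:00.
08:00 Ulosa − 3h = 05:00 UTC.
1 April 2024 is a Monday, so the first Saturday is April 6 and the second is April 13.
1 September 2024 is a Sunday, so the first Monday is September 2 and the second is September 9.
At the standard offset (UTC+13:00), 05:00 UTC + 13h = 18:00 Ishosa Sector standard time.
The standard-time date in Ishosa Sector, March 25, 2024, is outside the daylight-saving period (13 April – 9 September), so Ishosa Sector is on standard time, UTC+13:00.
05:00 UTC + 13h = 18:00 Ishosa Sector.

18:00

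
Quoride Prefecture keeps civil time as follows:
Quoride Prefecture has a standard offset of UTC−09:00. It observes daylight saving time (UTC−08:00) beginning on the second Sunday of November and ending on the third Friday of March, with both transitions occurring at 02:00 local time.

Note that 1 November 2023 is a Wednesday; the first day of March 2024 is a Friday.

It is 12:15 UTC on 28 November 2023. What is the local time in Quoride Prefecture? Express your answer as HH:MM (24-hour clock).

1 November 2023 is a Wednesday, so the first Sunday is November 5 and the second is November 12.
1 March 2024 is a Friday, so the first Friday is March 1 and the third is March 15.
At the standard offset (UTC−09:00), 12:15 UTC − 9h = 03:15 Quoride Prefecture standard time.
The standard-time date in Quoride Prefecture, 28 November 2023, falls between 12 November 2023 and 15 March 2024, so daylight saving is in effect and Quoride Prefecture is at UTC−08:00.
12:15 UTC − 8h = 04:15 local.

04:15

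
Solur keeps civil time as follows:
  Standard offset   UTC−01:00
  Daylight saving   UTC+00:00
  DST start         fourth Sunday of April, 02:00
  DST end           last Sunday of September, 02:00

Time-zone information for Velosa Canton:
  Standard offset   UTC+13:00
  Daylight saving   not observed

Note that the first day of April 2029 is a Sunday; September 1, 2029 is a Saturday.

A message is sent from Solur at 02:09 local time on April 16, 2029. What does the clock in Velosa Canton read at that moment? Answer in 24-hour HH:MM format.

16:09

1 April 2029 is a Sunday, so the first Sunday is April 1 and the fourth is April 22.
1 September 2029 is a Saturday, so Sundays fall on 2, 9, 16, 23, 30; the last is September 30.
April 16, 2029 does not fall between 22 April and 30 September, so daylight saving is not in effect and Solur is at UTC−01:00.
02:09 Solur + 1h = 03:09 UTC.
Velosa Canton has no daylight saving, so its offset is UTC+13:00 year-round.
03:09 UTC + 13h = 16:09 Velosa Canton.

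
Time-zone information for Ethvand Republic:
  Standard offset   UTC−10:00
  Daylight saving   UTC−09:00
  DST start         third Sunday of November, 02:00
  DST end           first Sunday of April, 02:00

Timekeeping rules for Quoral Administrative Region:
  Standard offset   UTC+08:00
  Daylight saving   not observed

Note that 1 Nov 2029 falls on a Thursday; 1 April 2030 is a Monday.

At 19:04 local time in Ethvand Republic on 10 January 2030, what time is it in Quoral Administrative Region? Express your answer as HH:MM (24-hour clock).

1 November 2029 is a Thursday, so the first Sunday is November 4 and the third is November 18.
1 April 2030 is a Monday, so the first Sunday is April 7.
10 January 2030 falls between 18 November 2029 and 7 April 2030, so daylight saving is in effect and Ethvand Republic is at UTC−09:00.
19:04 Ethvand Republic + 9h = 04:04 UTC (rolling into the next day, 11 January 2030).
Quoral Administrative Region stays on UTC+08:00 all year.
04:04 UTC + 8h = 12:04 Quoral Administrative Region.

12:04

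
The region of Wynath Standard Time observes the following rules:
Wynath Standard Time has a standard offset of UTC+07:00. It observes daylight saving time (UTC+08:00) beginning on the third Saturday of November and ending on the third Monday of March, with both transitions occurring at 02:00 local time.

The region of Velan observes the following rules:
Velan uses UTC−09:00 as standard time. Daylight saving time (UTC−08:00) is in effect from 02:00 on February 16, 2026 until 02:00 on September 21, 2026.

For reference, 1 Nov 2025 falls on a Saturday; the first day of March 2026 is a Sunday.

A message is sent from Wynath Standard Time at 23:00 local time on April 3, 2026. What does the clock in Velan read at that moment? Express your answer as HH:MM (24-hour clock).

1 November 2025 is a Saturday, so the first Saturday is November 1 and the third is November 15.
1 March 2026 is a Sunday, so the first Monday is March 2 and the third is March 16.
April 3, 2026 is outside the daylight-saving period (15 November 2025 – 16 March 2026), so Wynath Standard Time is on standard time, UTC+07:00.
23:00 Wynath Standard Time − 7h = 16:00 UTC.
At the standard offset (UTC−09:00), 16:00 UTC − 9h = 07:00 Velan standard time.
Daylight saving runs 16 February – 21 September; the standard-time date in Velan, April 3, 2026, is inside that window, so Velan is at UTC−08:00.
16:00 UTC − 8h = 08:00 Velan.

08:00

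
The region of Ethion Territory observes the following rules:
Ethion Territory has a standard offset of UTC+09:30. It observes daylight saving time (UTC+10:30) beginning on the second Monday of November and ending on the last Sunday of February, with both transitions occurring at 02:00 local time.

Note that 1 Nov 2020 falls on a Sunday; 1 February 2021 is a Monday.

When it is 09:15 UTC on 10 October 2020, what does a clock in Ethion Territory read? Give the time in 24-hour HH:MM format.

1 November 2020 is a Sunday, so the first Monday is November 2 and the second is November 9.
1 February 2021 is a Monday, so Sundays fall on 7, 14, 21, 28; the last is February 28.
At the standard offset (UTC+09:30), 09:15 UTC + 9h30m = 18:45 Ethion Territory standard time.
Daylight saving runs 9 November 2020 – 28 February 2021; the standard-time date in Ethion Territory, 10 October 2020, is outside that window, so Ethion Territory is on standard time at UTC+09:30.
09:15 UTC + 9h30m = 18:45 local.

18:45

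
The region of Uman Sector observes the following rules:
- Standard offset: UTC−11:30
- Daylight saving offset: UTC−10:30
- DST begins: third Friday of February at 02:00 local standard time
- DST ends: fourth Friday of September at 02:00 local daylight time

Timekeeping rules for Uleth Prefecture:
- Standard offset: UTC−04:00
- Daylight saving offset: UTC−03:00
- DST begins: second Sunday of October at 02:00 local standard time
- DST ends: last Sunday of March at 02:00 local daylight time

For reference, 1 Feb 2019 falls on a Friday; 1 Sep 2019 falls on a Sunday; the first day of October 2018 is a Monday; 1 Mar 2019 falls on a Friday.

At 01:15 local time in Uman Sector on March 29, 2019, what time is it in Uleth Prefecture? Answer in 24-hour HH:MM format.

08:45

1 February 2019 is a Friday, so the first Friday is February 1 and the third is February 15.
1 September 2019 is a Sunday, so the first Friday is September 6 and the fourth is September 27.
March 29, 2019 falls between 15 February and 27 September, so daylight saving is in effect and Uman Sector is at UTC−10:30.
01:15 Uman Sector + 10h30m = 11:45 UTC.
1 October 2018 is a Monday, so the first Sunday is October 7 and the second is October 14.
1 March 2019 is a Friday, so Sundays fall on 3, 10, 17, 24, 31; the last is March 31.
At the standard offset (UTC−04:00), 11:45 UTC − 4h = 07:45 Uleth Prefecture standard time.
The standard-time date in Uleth Prefecture, March 29, 2019, falls between 14 October 2018 and 31 March 2019, so daylight saving is in effect and Uleth Prefecture is at UTC−03:00.
11:45 UTC − 3h = 08:45 Uleth Prefecture.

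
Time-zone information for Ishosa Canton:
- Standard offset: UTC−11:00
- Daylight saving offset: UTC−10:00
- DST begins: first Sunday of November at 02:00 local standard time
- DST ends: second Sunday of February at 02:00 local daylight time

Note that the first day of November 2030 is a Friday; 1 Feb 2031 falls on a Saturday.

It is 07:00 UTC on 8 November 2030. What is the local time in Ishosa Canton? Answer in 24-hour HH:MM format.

21:00

1 November 2030 is a Friday, so the first Sunday is November 3.
1 February 2031 is a Saturday, so the first Sunday is February 2 and the second is February 9.
At the standard offset (UTC−11:00), 07:00 UTC − 11h = 20:00 Ishosa Canton standard time (rolling into the previous day, 7 November 2030).
Daylight saving runs 3 November 2030 – 9 February 2031; the standard-time date in Ishosa Canton, 7 November 2030, is inside that window, so Ishosa Canton is at UTC−10:00.
07:00 UTC − 10h = 21:00 local (rolling into the previous day, 7 November 2030).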